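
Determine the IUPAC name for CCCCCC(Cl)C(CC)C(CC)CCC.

The longest carbon chain is 11 atoms: the parent is undecane.
Choose the numbering such that the substituent locant set {4,5,6} is lower than {6,7,8} at the first point of difference.
With this numbering: a chloro group at C-6; ethyl groups at C-4 and C-5.
Substituent prefixes are cited in alphabetical order (multiplying prefixes like di-/tri- are ignored for ordering).
The name is 6-chloro-4,5-diethylundecane.

6-chloro-4,5-diethylundecane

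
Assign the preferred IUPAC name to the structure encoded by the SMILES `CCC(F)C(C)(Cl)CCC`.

4-chloro-3-fluoro-4-methylheptane

The longest continuous carbon chain has 7 atoms, so the parent hydride is heptane.
Choose the numbering such that the substituent locant set {3,4,4} is lower than {4,4,5} at the first point of difference.
With this numbering: a chloro group at C-4; a fluoro group at C-3; a methyl group at C-4.
Prefixes are listed alphabetically: chloro, fluoro, methyl.
Putting it together: 4-chloro-3-fluoro-4-methylheptane.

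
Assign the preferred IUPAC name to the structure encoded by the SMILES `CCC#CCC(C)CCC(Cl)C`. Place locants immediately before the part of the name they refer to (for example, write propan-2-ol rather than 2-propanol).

9-chloro-6-methyldec-3-yne

The longest chain bearing the multiple bond is 10 carbons long (decane).
A C≡C triple bond in the chain gives the infix -yne-.
The numbering direction is chosen so that numbering from this end puts the triple bond at C-3 rather than C-7.
That gives the triple bond between C-3 and C-4; a chloro group at C-9; a methyl group at C-6.
The substituents are ordered alphabetically, ignoring any di-/tri- multipliers.
Assembling the pieces gives 9-chloro-6-methyldec-3-yne.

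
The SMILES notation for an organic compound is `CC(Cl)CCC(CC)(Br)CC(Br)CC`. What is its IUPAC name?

5,7-dibromo-2-chloro-5-ethylnonane

The parent chain contains 9 carbons (nonane).
Choose the numbering such that the substituent locant set {2,5,5,7} is lower than {3,5,5,8} at the first point of difference.
That gives bromo groups at C-5 and C-7; a chloro group at C-2; an ethyl group at C-5.
The substituents are ordered alphabetically, ignoring any di-/tri- multipliers.
The name is 5,7-dibromo-2-chloro-5-ethylnonane.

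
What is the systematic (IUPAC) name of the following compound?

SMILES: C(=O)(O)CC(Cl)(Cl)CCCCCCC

3,3-dichlorodecanoic acid

The longest chain bearing the –COOH group is 10 carbons long (decane).
The principal characteristic group is a carboxylic acid (terminal –COOH), named with the suffix -oic acid.
Number the chain so that the carboxylic acid carbon is C-1 by definition.
With this numbering: two chloro groups at C-3.
Putting it together: 3,3-dichlorodecanoic acid.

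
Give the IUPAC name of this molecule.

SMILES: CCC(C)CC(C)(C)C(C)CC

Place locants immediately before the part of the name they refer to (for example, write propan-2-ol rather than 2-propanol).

3,4,4,6-tetramethyloctane

The parent chain contains 8 carbons (octane).
Choose the numbering such that the substituent locant set {3,4,4,6} is lower than {3,5,5,6} at the first point of difference.
With this numbering: methyl groups at C-3 and C-4 (×2) and C-6.
Assembling the pieces gives 3,4,4,6-tetramethyloctane.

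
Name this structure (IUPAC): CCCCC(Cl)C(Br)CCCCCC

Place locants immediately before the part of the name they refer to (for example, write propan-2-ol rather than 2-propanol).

6-bromo-5-chlorododecane

The longest continuous carbon chain has 12 atoms, so the parent hydride is dodecane.
The numbering direction is chosen so that the substituent locant set {5,6} is lower than {7,8} at the first point of difference.
With this numbering: a bromo group at C-6; a chloro group at C-5.
Substituent prefixes are cited in alphabetical order (multiplying prefixes like di-/tri- are ignored for ordering).
Assembling the pieces gives 6-bromo-5-chlorododecane.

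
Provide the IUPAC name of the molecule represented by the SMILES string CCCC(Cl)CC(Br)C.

The parent chain contains 7 carbons (heptane).
Choose the numbering such that the substituent locant set {2,4} is lower than {4,6} at the first point of difference.
This places a bromo group at C-2; a chloro group at C-4.
Prefixes are listed alphabetically: bromo, chloro.
Putting it together: 2-bromo-4-chloroheptane.

2-bromo-4-chloroheptane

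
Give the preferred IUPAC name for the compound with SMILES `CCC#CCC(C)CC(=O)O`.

The longest chain bearing the –COOH group and the multiple bond is 8 carbons long (octane).
A carboxylic acid (terminal –COOH) is the principal characteristic group, giving the suffix -oic acid.
There is one C≡C triple bond, indicated by the ending -yne.
Number the chain so that the carboxylic acid carbon is C-1 by definition.
This places the triple bond between C-5 and C-6; a methyl group at C-3.
Assembling the pieces gives 3-methyloct-5-ynoic acid.

3-methyloct-5-ynoic acid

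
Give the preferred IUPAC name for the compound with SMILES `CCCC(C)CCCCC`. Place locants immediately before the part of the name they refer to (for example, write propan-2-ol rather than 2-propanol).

The parent chain contains 9 carbons (nonane).
The numbering direction is chosen so that the substituent locant set {4} is lower than {6} at the first point of difference.
This places a methyl group at C-4.
The name is 4-methylnonane.

4-methylnonane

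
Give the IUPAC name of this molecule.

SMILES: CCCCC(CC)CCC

The longest carbon chain is 8 atoms: the parent is octane.
The numbering direction is chosen so that the substituent locant set {4} is lower than {5} at the first point of difference.
With this numbering: an ethyl group at C-4.
Putting it together: 4-ethyloctane.

4-ethyloctane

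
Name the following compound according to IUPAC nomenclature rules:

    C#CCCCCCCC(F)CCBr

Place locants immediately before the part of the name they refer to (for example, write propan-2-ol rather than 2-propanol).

The longest carbon chain that includes the multiple bond has 11 carbons, so the parent hydride is undecane.
A C≡C triple bond in the chain gives the infix -yne-.
The numbering direction is chosen so that numbering from this end puts the triple bond at C-1 rather than C-10.
This places the triple bond between C-1 and C-2; a bromo group at C-11; a fluoro group at C-9.
The substituents are ordered alphabetically, ignoring any di-/tri- multipliers.
The name is 11-bromo-9-fluoroundec-1-yne.

11-bromo-9-fluoroundec-1-yne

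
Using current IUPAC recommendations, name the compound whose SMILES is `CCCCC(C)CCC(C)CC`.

The parent chain contains 10 carbons (decane).
Choose the numbering such that the substituent locant set {3,6} is lower than {5,8} at the first point of difference.
This places methyl groups at C-3 and C-6.
Putting it together: 3,6-dimethyldecane.

3,6-dimethyldecane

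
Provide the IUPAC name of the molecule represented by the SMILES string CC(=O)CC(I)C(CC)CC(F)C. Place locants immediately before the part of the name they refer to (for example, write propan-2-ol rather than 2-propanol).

The longest carbon chain that includes the carbonyl has 8 carbons, so the parent hydride is octane.
A ketone (C=O on an internal carbon) is the principal characteristic group, giving the suffix -one.
Choose the numbering such that numbering from this end puts the carbonyl group at C-2 rather than C-7.
With this numbering: the carbonyl at C-2; an ethyl group at C-5; a fluoro group at C-7; an iodo group at C-4.
Prefixes are listed alphabetically: ethyl, fluoro, iodo.
The name is 5-ethyl-7-fluoro-4-iodooctan-2-one.

5-ethyl-7-fluoro-4-iodooctan-2-one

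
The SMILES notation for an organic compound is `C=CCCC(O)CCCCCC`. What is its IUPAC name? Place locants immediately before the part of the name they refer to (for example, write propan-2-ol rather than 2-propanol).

undec-1-en-5-ol

The longest carbon chain that includes the –OH group and the multiple bond has 11 carbons, so the parent hydride is undecane.
An alcohol (–OH) is the principal characteristic group, giving the suffix -ol.
The chain contains a C=C double bond, so the unsaturation ending is -ene.
Number the chain so that numbering from this end puts the hydroxyl group at C-5 rather than C-7.
That gives the hydroxyl at C-5; the double bond between C-1 and C-2.
Putting it together: undec-1-en-5-ol.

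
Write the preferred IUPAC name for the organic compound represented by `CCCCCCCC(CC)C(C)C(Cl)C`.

The longest carbon chain is 11 atoms: the parent is undecane.
Number the chain so that the substituent locant set {2,3,4} is lower than {8,9,10} at the first point of difference.
This places a chloro group at C-2; an ethyl group at C-4; a methyl group at C-3.
The substituents are ordered alphabetically, ignoring any di-/tri- multipliers.
Assembling the pieces gives 2-chloro-4-ethyl-3-methylundecane.

2-chloro-4-ethyl-3-methylundecane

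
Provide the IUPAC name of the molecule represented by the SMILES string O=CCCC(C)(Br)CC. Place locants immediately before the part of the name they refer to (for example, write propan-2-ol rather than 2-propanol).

The longest carbon chain that includes the –CHO group has 6 carbons, so the parent hydride is hexane.
The principal characteristic group is an aldehyde (terminal –CHO), named with the suffix -al.
Choose the numbering such that the aldehyde carbon is C-1 by definition.
That gives a bromo group at C-4; a methyl group at C-4.
Prefixes are listed alphabetically: bromo, methyl.
The name is 4-bromo-4-methylhexanal.

4-bromo-4-methylhexanal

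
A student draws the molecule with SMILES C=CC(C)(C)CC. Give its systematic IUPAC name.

3,3-dimethylpent-1-ene

Counting along the main chain through the multiple bond gives 5 carbons: the parent is pentane.
A C=C double bond in the chain gives the infix -ene-.
The numbering direction is chosen so that numbering from this end puts the double bond at C-1 rather than C-4.
That gives the double bond between C-1 and C-2; two methyl groups at C-3.
Assembling the pieces gives 3,3-dimethylpent-1-ene.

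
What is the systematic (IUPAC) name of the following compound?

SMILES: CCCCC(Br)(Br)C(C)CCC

The parent chain contains 9 carbons (nonane).
The numbering direction is chosen so that the substituent locant set {4,5,5} is lower than {5,5,6} at the first point of difference.
That gives two bromo groups at C-5; a methyl group at C-4.
The substituents are ordered alphabetically, ignoring any di-/tri- multipliers.
Assembling the pieces gives 5,5-dibromo-4-methylnonane.

5,5-dibromo-4-methylnonane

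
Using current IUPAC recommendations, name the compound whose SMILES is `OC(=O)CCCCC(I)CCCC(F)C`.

Counting along the main chain through the –COOH group gives 11 carbons: the parent is undecane.
A carboxylic acid (terminal –COOH) is the principal characteristic group, giving the suffix -oic acid.
The numbering direction is chosen so that the carboxylic acid carbon is C-1 by definition.
With this numbering: a fluoro group at C-10; an iodo group at C-6.
The substituents are ordered alphabetically, ignoring any di-/tri- multipliers.
Putting it together: 10-fluoro-6-iodoundecanoic acid.

10-fluoro-6-iodoundecanoic acid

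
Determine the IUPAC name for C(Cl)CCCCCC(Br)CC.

7-bromo-1-chlorononane

The longest continuous carbon chain has 9 atoms, so the parent hydride is nonane.
Choose the numbering such that the substituent locant set {1,7} is lower than {3,9} at the first point of difference.
With this numbering: a bromo group at C-7; a chloro group at C-1.
The substituents are ordered alphabetically, ignoring any di-/tri- multipliers.
Assembling the pieces gives 7-bromo-1-chlorononane.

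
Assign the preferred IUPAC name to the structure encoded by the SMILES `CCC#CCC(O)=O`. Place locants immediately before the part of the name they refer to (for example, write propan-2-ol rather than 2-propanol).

Counting along the main chain through the –COOH group and the multiple bond gives 6 carbons: the parent is hexane.
A carboxylic acid (terminal –COOH) is the principal characteristic group, giving the suffix -oic acid.
There is one C≡C triple bond, indicated by the ending -yne.
The numbering direction is chosen so that the carboxylic acid carbon is C-1 by definition.
This places the triple bond between C-3 and C-4.
Assembling the pieces gives hex-3-ynoic acid.

hex-3-ynoic acid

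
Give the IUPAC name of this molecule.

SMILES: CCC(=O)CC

Counting along the main chain through the carbonyl gives 5 carbons: the parent is pentane.
The highest-priority functional group is a ketone (C=O on an internal carbon), so the name ends in -one.
Both numbering directions give the same locant set; either may be used.
With this numbering: the carbonyl at C-3.
Assembling the pieces gives pentan-3-one.

pentan-3-one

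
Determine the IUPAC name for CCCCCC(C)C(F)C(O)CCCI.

The longest chain bearing the –OH group is 11 carbons long (undecane).
The highest-priority functional group is an alcohol (–OH), so the name ends in -ol.
Number the chain so that numbering from this end puts the hydroxyl group at C-4 rather than C-8.
That gives the hydroxyl at C-4; a fluoro group at C-5; an iodo group at C-1; a methyl group at C-6.
Prefixes are listed alphabetically: fluoro, iodo, methyl.
Putting it together: 5-fluoro-1-iodo-6-methylundecan-4-ol.

5-fluoro-1-iodo-6-methylundecan-4-ol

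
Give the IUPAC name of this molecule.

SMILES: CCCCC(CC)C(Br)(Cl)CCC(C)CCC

The longest continuous carbon chain has 12 atoms, so the parent hydride is dodecane.
Choose the numbering such that the substituent locant set {4,7,7,8} is lower than {5,6,6,9} at the first point of difference.
That gives a bromo group at C-7; a chloro group at C-7; an ethyl group at C-8; a methyl group at C-4.
The substituents are ordered alphabetically, ignoring any di-/tri- multipliers.
The name is 7-bromo-7-chloro-8-ethyl-4-methyldodecane.

7-bromo-7-chloro-8-ethyl-4-methyldodecane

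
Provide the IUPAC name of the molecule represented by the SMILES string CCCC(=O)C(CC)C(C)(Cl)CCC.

Counting along the main chain through the carbonyl gives 9 carbons: the parent is nonane.
The highest-priority functional group is a ketone (C=O on an internal carbon), so the name ends in -one.
Choose the numbering such that numbering from this end puts the carbonyl group at C-4 rather than C-6.
With this numbering: the carbonyl at C-4; a chloro group at C-6; an ethyl group at C-5; a methyl group at C-6.
The substituents are ordered alphabetically, ignoring any di-/tri- multipliers.
Assembling the pieces gives 6-chloro-5-ethyl-6-methylnonan-4-one.

6-chloro-5-ethyl-6-methylnonan-4-one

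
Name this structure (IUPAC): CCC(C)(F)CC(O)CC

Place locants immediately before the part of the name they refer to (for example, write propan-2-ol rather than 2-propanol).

Counting along the main chain through the –OH group gives 7 carbons: the parent is heptane.
An alcohol (–OH) is the principal characteristic group, giving the suffix -ol.
The numbering direction is chosen so that numbering from this end puts the hydroxyl group at C-3 rather than C-5.
This places the hydroxyl at C-3; a fluoro group at C-5; a methyl group at C-5.
The substituents are ordered alphabetically, ignoring any di-/tri- multipliers.
Assembling the pieces gives 5-fluoro-5-methylheptan-3-ol.

5-fluoro-5-methylheptan-3-ol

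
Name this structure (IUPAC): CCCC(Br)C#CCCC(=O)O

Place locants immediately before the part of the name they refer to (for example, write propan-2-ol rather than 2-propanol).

Counting along the main chain through the –COOH group and the multiple bond gives 9 carbons: the parent is nonane.
A carboxylic acid (terminal –COOH) is the principal characteristic group, giving the suffix -oic acid.
There is one C≡C triple bond, indicated by the ending -yne.
Choose the numbering such that the carboxylic acid carbon is C-1 by definition.
This places the triple bond between C-4 and C-5; a bromo group at C-6.
The name is 6-bromonon-4-ynoic acid.

6-bromonon-4-ynoic acid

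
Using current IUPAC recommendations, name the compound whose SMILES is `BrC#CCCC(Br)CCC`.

1,5-dibromooct-1-yne

The longest chain bearing the multiple bond is 8 carbons long (octane).
There is one C≡C triple bond, indicated by the ending -yne.
Choose the numbering such that numbering from this end puts the triple bond at C-1 rather than C-7.
That gives the triple bond between C-1 and C-2; bromo groups at C-1 and C-5.
The name is 1,5-dibromooct-1-yne.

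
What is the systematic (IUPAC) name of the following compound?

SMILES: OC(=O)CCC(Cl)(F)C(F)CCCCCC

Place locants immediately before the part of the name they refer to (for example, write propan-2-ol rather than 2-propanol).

The longest chain bearing the –COOH group is 11 carbons long (undecane).
A carboxylic acid (terminal –COOH) is the principal characteristic group, giving the suffix -oic acid.
The numbering direction is chosen so that the carboxylic acid carbon is C-1 by definition.
That gives a chloro group at C-4; fluoro groups at C-4 and C-5.
Prefixes are listed alphabetically: chloro, fluoro.
Putting it together: 4-chloro-4,5-difluoroundecanoic acid.

4-chloro-4,5-difluoroundecanoic acid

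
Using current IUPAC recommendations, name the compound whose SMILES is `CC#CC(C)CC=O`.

3-methylhex-4-ynal

The longest carbon chain that includes the –CHO group and the multiple bond has 6 carbons, so the parent hydride is hexane.
The principal characteristic group is an aldehyde (terminal –CHO), named with the suffix -al.
There is one C≡C triple bond, indicated by the ending -yne.
The numbering direction is chosen so that the aldehyde carbon is C-1 by definition.
This places the triple bond between C-4 and C-5; a methyl group at C-3.
Assembling the pieces gives 3-methylhex-4-ynal.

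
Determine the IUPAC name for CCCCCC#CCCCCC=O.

dodec-6-ynal

The longest carbon chain that includes the –CHO group and the multiple bond has 12 carbons, so the parent hydride is dodecane.
The highest-priority functional group is an aldehyde (terminal –CHO), so the name ends in -al.
A C≡C triple bond in the chain gives the infix -yne-.
Choose the numbering such that the aldehyde carbon is C-1 by definition.
That gives the triple bond between C-6 and C-7.
The name is dodec-6-ynal.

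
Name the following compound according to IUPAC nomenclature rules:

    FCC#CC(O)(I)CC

6-fluoro-3-iodohex-4-yn-3-ol

Counting along the main chain through the –OH group and the multiple bond gives 6 carbons: the parent is hexane.
The highest-priority functional group is an alcohol (–OH), so the name ends in -ol.
The chain contains a C≡C triple bond, so the unsaturation ending is -yne.
Number the chain so that numbering from this end puts the hydroxyl group at C-3 rather than C-4.
This places the hydroxyl at C-3; the triple bond between C-4 and C-5; a fluoro group at C-6; an iodo group at C-3.
The substituents are ordered alphabetically, ignoring any di-/tri- multipliers.
Assembling the pieces gives 6-fluoro-3-iodohex-4-yn-3-ol.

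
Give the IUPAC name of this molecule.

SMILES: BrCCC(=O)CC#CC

1-bromohept-5-yn-3-one

The longest chain bearing the carbonyl and the multiple bond is 7 carbons long (heptane).
The highest-priority functional group is a ketone (C=O on an internal carbon), so the name ends in -one.
A C≡C triple bond in the chain gives the infix -yne-.
Number the chain so that numbering from this end puts the carbonyl group at C-3 rather than C-5.
With this numbering: the carbonyl at C-3; the triple bond between C-5 and C-6; a bromo group at C-1.
Assembling the pieces gives 1-bromohept-5-yn-3-one.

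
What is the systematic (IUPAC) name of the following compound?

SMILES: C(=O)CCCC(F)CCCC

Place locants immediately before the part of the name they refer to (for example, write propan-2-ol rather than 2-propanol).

5-fluorononanal

Counting along the main chain through the –CHO group gives 9 carbons: the parent is nonane.
The principal characteristic group is an aldehyde (terminal –CHO), named with the suffix -al.
Choose the numbering such that the aldehyde carbon is C-1 by definition.
This places a fluoro group at C-5.
The name is 5-fluorononanal.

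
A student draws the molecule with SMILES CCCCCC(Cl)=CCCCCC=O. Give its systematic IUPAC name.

Counting along the main chain through the –CHO group and the multiple bond gives 12 carbons: the parent is dodecane.
The principal characteristic group is an aldehyde (terminal –CHO), named with the suffix -al.
A C=C double bond in the chain gives the infix -ene-.
Number the chain so that the aldehyde carbon is C-1 by definition.
That gives the double bond between C-6 and C-7; a chloro group at C-7.
Assembling the pieces gives 7-chlorododec-6-enal.

7-chlorododec-6-enal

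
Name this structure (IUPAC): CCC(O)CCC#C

hept-6-yn-3-ol

The longest carbon chain that includes the –OH group and the multiple bond has 7 carbons, so the parent hydride is heptane.
An alcohol (–OH) is the principal characteristic group, giving the suffix -ol.
A C≡C triple bond in the chain gives the infix -yne-.
Number the chain so that numbering from this end puts the hydroxyl group at C-3 rather than C-5.
That gives the hydroxyl at C-3; the triple bond between C-6 and C-7.
Assembling the pieces gives hept-6-yn-3-ol.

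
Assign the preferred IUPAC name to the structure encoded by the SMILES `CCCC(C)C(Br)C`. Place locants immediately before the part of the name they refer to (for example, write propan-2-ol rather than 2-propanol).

The longest continuous carbon chain has 6 atoms, so the parent hydride is hexane.
Choose the numbering such that the substituent locant set {2,3} is lower than {4,5} at the first point of difference.
With this numbering: a bromo group at C-2; a methyl group at C-3.
Substituent prefixes are cited in alphabetical order (multiplying prefixes like di-/tri- are ignored for ordering).
The name is 2-bromo-3-methylhexane.

2-bromo-3-methylhexane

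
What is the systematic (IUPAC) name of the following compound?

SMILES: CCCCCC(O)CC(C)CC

The longest chain bearing the –OH group is 10 carbons long (decane).
The principal characteristic group is an alcohol (–OH), named with the suffix -ol.
The numbering direction is chosen so that numbering from this end puts the hydroxyl group at C-5 rather than C-6.
That gives the hydroxyl at C-5; a methyl group at C-3.
The name is 3-methyldecan-5-ol.

3-methyldecan-5-ol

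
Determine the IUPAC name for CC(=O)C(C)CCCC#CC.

The longest chain bearing the carbonyl and the multiple bond is 9 carbons long (nonane).
A ketone (C=O on an internal carbon) is the principal characteristic group, giving the suffix -one.
A C≡C triple bond in the chain gives the infix -yne-.
Choose the numbering such that numbering from this end puts the carbonyl group at C-2 rather than C-8.
That gives the carbonyl at C-2; the triple bond between C-7 and C-8; a methyl group at C-3.
Putting it together: 3-methylnon-7-yn-2-one.

3-methylnon-7-yn-2-one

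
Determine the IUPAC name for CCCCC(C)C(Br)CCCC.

The longest continuous carbon chain has 10 atoms, so the parent hydride is decane.
Choose the numbering such that the locant sets are identical either way, so the alphabetically earlier bromo substituent takes the lower locant (5 rather than 6).
With this numbering: a bromo group at C-5; a methyl group at C-6.
Prefixes are listed alphabetically: bromo, methyl.
The name is 5-bromo-6-methyldecane.

5-bromo-6-methyldecane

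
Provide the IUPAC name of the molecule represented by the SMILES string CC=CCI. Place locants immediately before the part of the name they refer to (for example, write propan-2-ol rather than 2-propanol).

1-iodobut-2-ene

The longest carbon chain that includes the multiple bond has 4 carbons, so the parent hydride is butane.
There is one C=C double bond, indicated by the ending -ene.
Choose the numbering such that the substituent locant set {1} is lower than {4} at the first point of difference.
That gives the double bond between C-2 and C-3; an iodo group at C-1.
Putting it together: 1-iodobut-2-ene.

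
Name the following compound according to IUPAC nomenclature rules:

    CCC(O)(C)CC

3-methylpentan-3-ol

Counting along the main chain through the –OH group gives 5 carbons: the parent is pentane.
An alcohol (–OH) is the principal characteristic group, giving the suffix -ol.
Numbering from either end gives identical locants here.
That gives the hydroxyl at C-3; a methyl group at C-3.
The name is 3-methylpentan-3-ol.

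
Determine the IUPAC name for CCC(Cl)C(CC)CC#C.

The longest carbon chain that includes the multiple bond has 7 carbons, so the parent hydride is heptane.
The chain contains a C≡C triple bond, so the unsaturation ending is -yne.
Number the chain so that numbering from this end puts the triple bond at C-1 rather than C-6.
With this numbering: the triple bond between C-1 and C-2; a chloro group at C-5; an ethyl group at C-4.
The substituents are ordered alphabetically, ignoring any di-/tri- multipliers.
Assembling the pieces gives 5-chloro-4-ethylhept-1-yne.

5-chloro-4-ethylhept-1-yne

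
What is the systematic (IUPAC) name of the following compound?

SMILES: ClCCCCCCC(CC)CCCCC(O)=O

12-chloro-6-ethyldodecanoic acid

The longest carbon chain that includes the –COOH group has 12 carbons, so the parent hydride is dodecane.
The principal characteristic group is a carboxylic acid (terminal –COOH), named with the suffix -oic acid.
Number the chain so that the carboxylic acid carbon is C-1 by definition.
With this numbering: a chloro group at C-12; an ethyl group at C-6.
Substituent prefixes are cited in alphabetical order (multiplying prefixes like di-/tri- are ignored for ordering).
The name is 12-chloro-6-ethyldodecanoic acid.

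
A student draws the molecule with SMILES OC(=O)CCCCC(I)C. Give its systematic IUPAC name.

Counting along the main chain through the –COOH group gives 7 carbons: the parent is heptane.
The highest-priority functional group is a carboxylic acid (terminal –COOH), so the name ends in -oic acid.
The numbering direction is chosen so that the carboxylic acid carbon is C-1 by definition.
This places an iodo group at C-6.
Putting it together: 6-iodoheptanoic acid.

6-iodoheptanoic acid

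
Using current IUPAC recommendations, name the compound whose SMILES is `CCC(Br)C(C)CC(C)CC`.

The parent chain contains 8 carbons (octane).
The numbering direction is chosen so that the substituent locant set {3,4,6} is lower than {3,5,6} at the first point of difference.
With this numbering: a bromo group at C-3; methyl groups at C-4 and C-6.
Substituent prefixes are cited in alphabetical order (multiplying prefixes like di-/tri- are ignored for ordering).
The name is 3-bromo-4,6-dimethyloctane.

3-bromo-4,6-dimethyloctane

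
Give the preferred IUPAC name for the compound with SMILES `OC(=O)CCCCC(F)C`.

The longest chain bearing the –COOH group is 7 carbons long (heptane).
The principal characteristic group is a carboxylic acid (terminal –COOH), named with the suffix -oic acid.
The numbering direction is chosen so that the carboxylic acid carbon is C-1 by definition.
With this numbering: a fluoro group at C-6.
Putting it together: 6-fluoroheptanoic acid.

6-fluoroheptanoic acid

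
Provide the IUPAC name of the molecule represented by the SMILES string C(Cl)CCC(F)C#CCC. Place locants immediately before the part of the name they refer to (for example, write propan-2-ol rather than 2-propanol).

8-chloro-5-fluorooct-3-yne

The longest carbon chain that includes the multiple bond has 8 carbons, so the parent hydride is octane.
There is one C≡C triple bond, indicated by the ending -yne.
Number the chain so that numbering from this end puts the triple bond at C-3 rather than C-5.
With this numbering: the triple bond between C-3 and C-4; a chloro group at C-8; a fluoro group at C-5.
The substituents are ordered alphabetically, ignoring any di-/tri- multipliers.
The name is 8-chloro-5-fluorooct-3-yne.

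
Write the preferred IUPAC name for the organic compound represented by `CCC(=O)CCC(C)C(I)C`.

The longest chain bearing the carbonyl is 8 carbons long (octane).
A ketone (C=O on an internal carbon) is the principal characteristic group, giving the suffix -one.
The numbering direction is chosen so that numbering from this end puts the carbonyl group at C-3 rather than C-6.
This places the carbonyl at C-3; an iodo group at C-7; a methyl group at C-6.
The substituents are ordered alphabetically, ignoring any di-/tri- multipliers.
The name is 7-iodo-6-methyloctan-3-one.

7-iodo-6-methyloctan-3-one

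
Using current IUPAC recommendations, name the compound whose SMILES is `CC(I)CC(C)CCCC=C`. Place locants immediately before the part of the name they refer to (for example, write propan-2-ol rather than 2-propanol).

The longest carbon chain that includes the multiple bond has 9 carbons, so the parent hydride is nonane.
A C=C double bond in the chain gives the infix -ene-.
Choose the numbering such that numbering from this end puts the double bond at C-1 rather than C-8.
With this numbering: the double bond between C-1 and C-2; an iodo group at C-8; a methyl group at C-6.
Prefixes are listed alphabetically: iodo, methyl.
Putting it together: 8-iodo-6-methylnon-1-ene.

8-iodo-6-methylnon-1-ene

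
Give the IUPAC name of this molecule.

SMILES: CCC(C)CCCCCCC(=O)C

The longest chain bearing the carbonyl is 11 carbons long (undecane).
The principal characteristic group is a ketone (C=O on an internal carbon), named with the suffix -one.
Choose the numbering such that numbering from this end puts the carbonyl group at C-2 rather than C-10.
With this numbering: the carbonyl at C-2; a methyl group at C-9.
The name is 9-methylundecan-2-one.

9-methylundecan-2-one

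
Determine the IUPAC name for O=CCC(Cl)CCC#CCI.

Counting along the main chain through the –CHO group and the multiple bond gives 8 carbons: the parent is octane.
The principal characteristic group is an aldehyde (terminal –CHO), named with the suffix -al.
A C≡C triple bond in the chain gives the infix -yne-.
Choose the numbering such that the aldehyde carbon is C-1 by definition.
That gives the triple bond between C-6 and C-7; a chloro group at C-3; an iodo group at C-8.
The substituents are ordered alphabetically, ignoring any di-/tri- multipliers.
Putting it together: 3-chloro-8-iodooct-6-ynal.

3-chloro-8-iodooct-6-ynal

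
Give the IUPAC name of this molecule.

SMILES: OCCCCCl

4-chlorobutan-1-ol

The longest carbon chain that includes the –OH group has 4 carbons, so the parent hydride is butane.
The highest-priority functional group is an alcohol (–OH), so the name ends in -ol.
Number the chain so that numbering from this end puts the hydroxyl group at C-1 rather than C-4.
With this numbering: the hydroxyl at C-1; a chloro group at C-4.
Putting it together: 4-chlorobutan-1-ol.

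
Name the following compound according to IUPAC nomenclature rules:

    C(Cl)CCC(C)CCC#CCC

10-chloro-7-methyldec-3-yne

Counting along the main chain through the multiple bond gives 10 carbons: the parent is decane.
The chain contains a C≡C triple bond, so the unsaturation ending is -yne.
Choose the numbering such that numbering from this end puts the triple bond at C-3 rather than C-7.
With this numbering: the triple bond between C-3 and C-4; a chloro group at C-10; a methyl group at C-7.
Prefixes are listed alphabetically: chloro, methyl.
The name is 10-chloro-7-methyldec-3-yne.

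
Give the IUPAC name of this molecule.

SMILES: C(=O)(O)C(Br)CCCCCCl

2-bromo-7-chloroheptanoic acid

The longest carbon chain that includes the –COOH group has 7 carbons, so the parent hydride is heptane.
A carboxylic acid (terminal –COOH) is the principal characteristic group, giving the suffix -oic acid.
Choose the numbering such that the carboxylic acid carbon is C-1 by definition.
That gives a bromo group at C-2; a chloro group at C-7.
The substituents are ordered alphabetically, ignoring any di-/tri- multipliers.
The name is 2-bromo-7-chloroheptanoic acid.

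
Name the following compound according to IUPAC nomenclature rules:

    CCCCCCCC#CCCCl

The longest chain bearing the multiple bond is 11 carbons long (undecane).
The chain contains a C≡C triple bond, so the unsaturation ending is -yne.
The numbering direction is chosen so that numbering from this end puts the triple bond at C-3 rather than C-8.
With this numbering: the triple bond between C-3 and C-4; a chloro group at C-1.
Putting it together: 1-chloroundec-3-yne.

1-chloroundec-3-yne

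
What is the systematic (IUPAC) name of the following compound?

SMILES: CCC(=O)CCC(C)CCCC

The longest chain bearing the carbonyl is 10 carbons long (decane).
The principal characteristic group is a ketone (C=O on an internal carbon), named with the suffix -one.
Number the chain so that numbering from this end puts the carbonyl group at C-3 rather than C-8.
That gives the carbonyl at C-3; a methyl group at C-6.
Assembling the pieces gives 6-methyldecan-3-one.

6-methyldecan-3-one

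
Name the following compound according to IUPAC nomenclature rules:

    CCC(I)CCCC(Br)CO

2-bromo-6-iodooctan-1-ol

The longest carbon chain that includes the –OH group has 8 carbons, so the parent hydride is octane.
The principal characteristic group is an alcohol (–OH), named with the suffix -ol.
Number the chain so that numbering from this end puts the hydroxyl group at C-1 rather than C-8.
That gives the hydroxyl at C-1; a bromo group at C-2; an iodo group at C-6.
The substituents are ordered alphabetically, ignoring any di-/tri- multipliers.
Putting it together: 2-bromo-6-iodooctan-1-ol.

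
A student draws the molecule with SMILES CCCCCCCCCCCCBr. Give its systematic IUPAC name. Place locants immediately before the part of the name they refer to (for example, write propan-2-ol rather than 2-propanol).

The longest continuous carbon chain has 12 atoms, so the parent hydride is dodecane.
Choose the numbering such that the substituent locant set {1} is lower than {12} at the first point of difference.
With this numbering: a bromo group at C-1.
The name is 1-bromododecane.

1-bromododecane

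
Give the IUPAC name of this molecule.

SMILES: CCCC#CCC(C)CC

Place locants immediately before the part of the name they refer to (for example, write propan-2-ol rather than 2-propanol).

Counting along the main chain through the multiple bond gives 9 carbons: the parent is nonane.
The chain contains a C≡C triple bond, so the unsaturation ending is -yne.
Number the chain so that numbering from this end puts the triple bond at C-4 rather than C-5.
That gives the triple bond between C-4 and C-5; a methyl group at C-7.
The name is 7-methylnon-4-yne.

7-methylnon-4-yne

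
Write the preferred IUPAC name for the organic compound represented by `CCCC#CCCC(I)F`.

The longest carbon chain that includes the multiple bond has 8 carbons, so the parent hydride is octane.
The chain contains a C≡C triple bond, so the unsaturation ending is -yne.
Number the chain so that the substituent locant set {1,1} is lower than {8,8} at the first point of difference.
That gives the triple bond between C-4 and C-5; a fluoro group at C-1; an iodo group at C-1.
Substituent prefixes are cited in alphabetical order (multiplying prefixes like di-/tri- are ignored for ordering).
Assembling the pieces gives 1-fluoro-1-iodooct-4-yne.

1-fluoro-1-iodooct-4-yne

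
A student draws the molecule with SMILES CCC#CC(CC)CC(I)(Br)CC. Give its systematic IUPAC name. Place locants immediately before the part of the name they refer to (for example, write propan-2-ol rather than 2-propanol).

7-bromo-5-ethyl-7-iodonon-3-yne

Counting along the main chain through the multiple bond gives 9 carbons: the parent is nonane.
A C≡C triple bond in the chain gives the infix -yne-.
Choose the numbering such that numbering from this end puts the triple bond at C-3 rather than C-6.
With this numbering: the triple bond between C-3 and C-4; a bromo group at C-7; an ethyl group at C-5; an iodo group at C-7.
The substituents are ordered alphabetically, ignoring any di-/tri- multipliers.
Assembling the pieces gives 7-bromo-5-ethyl-7-iodonon-3-yne.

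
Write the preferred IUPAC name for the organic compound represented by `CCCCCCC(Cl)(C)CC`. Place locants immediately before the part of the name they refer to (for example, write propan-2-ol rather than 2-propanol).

The parent chain contains 9 carbons (nonane).
Choose the numbering such that the substituent locant set {3,3} is lower than {7,7} at the first point of difference.
This places a chloro group at C-3; a methyl group at C-3.
The substituents are ordered alphabetically, ignoring any di-/tri- multipliers.
Putting it together: 3-chloro-3-methylnonane.

3-chloro-3-methylnonane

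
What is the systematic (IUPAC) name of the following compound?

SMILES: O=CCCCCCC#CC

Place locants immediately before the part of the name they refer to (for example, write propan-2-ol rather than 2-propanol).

The longest carbon chain that includes the –CHO group and the multiple bond has 9 carbons, so the parent hydride is nonane.
The highest-priority functional group is an aldehyde (terminal –CHO), so the name ends in -al.
A C≡C triple bond in the chain gives the infix -yne-.
Number the chain so that the aldehyde carbon is C-1 by definition.
That gives the triple bond between C-7 and C-8.
Putting it together: non-7-ynal.

non-7-ynal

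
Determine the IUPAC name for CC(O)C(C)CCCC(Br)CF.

7-bromo-8-fluoro-3-methyloctan-2-ol

The longest carbon chain that includes the –OH group has 8 carbons, so the parent hydride is octane.
The highest-priority functional group is an alcohol (–OH), so the name ends in -ol.
The numbering direction is chosen so that numbering from this end puts the hydroxyl group at C-2 rather than C-7.
With this numbering: the hydroxyl at C-2; a bromo group at C-7; a fluoro group at C-8; a methyl group at C-3.
Prefixes are listed alphabetically: bromo, fluoro, methyl.
Putting it together: 7-bromo-8-fluoro-3-methyloctan-2-ol.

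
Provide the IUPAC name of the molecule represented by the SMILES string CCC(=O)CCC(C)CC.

The longest carbon chain that includes the carbonyl has 8 carbons, so the parent hydride is octane.
The highest-priority functional group is a ketone (C=O on an internal carbon), so the name ends in -one.
The numbering direction is chosen so that numbering from this end puts the carbonyl group at C-3 rather than C-6.
With this numbering: the carbonyl at C-3; a methyl group at C-6.
The name is 6-methyloctan-3-one.

6-methyloctan-3-one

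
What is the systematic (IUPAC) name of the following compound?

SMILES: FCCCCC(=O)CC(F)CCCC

The longest chain bearing the carbonyl is 11 carbons long (undecane).
The highest-priority functional group is a ketone (C=O on an internal carbon), so the name ends in -one.
The numbering direction is chosen so that numbering from this end puts the carbonyl group at C-5 rather than C-7.
With this numbering: the carbonyl at C-5; fluoro groups at C-1 and C-7.
Assembling the pieces gives 1,7-difluoroundecan-5-one.

1,7-difluoroundecan-5-one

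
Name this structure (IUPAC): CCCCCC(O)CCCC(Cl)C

The longest carbon chain that includes the –OH group has 11 carbons, so the parent hydride is undecane.
The highest-priority functional group is an alcohol (–OH), so the name ends in -ol.
The numbering direction is chosen so that the substituent locant set {2} is lower than {10} at the first point of difference.
This places the hydroxyl at C-6; a chloro group at C-2.
The name is 2-chloroundecan-6-ol.

2-chloroundecan-6-ol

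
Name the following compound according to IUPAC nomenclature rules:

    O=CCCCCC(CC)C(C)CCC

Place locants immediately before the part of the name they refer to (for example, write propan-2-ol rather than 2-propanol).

The longest chain bearing the –CHO group is 10 carbons long (decane).
The principal characteristic group is an aldehyde (terminal –CHO), named with the suffix -al.
The numbering direction is chosen so that the aldehyde carbon is C-1 by definition.
This places an ethyl group at C-6; a methyl group at C-7.
Substituent prefixes are cited in alphabetical order (multiplying prefixes like di-/tri- are ignored for ordering).
The name is 6-ethyl-7-methyldecanal.

6-ethyl-7-methyldecanal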